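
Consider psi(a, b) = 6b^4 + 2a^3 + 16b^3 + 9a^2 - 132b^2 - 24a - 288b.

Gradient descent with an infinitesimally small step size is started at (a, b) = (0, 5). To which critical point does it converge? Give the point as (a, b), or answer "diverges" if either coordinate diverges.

(1, 3)

psi is separable, so gradient descent decouples: a follows -∂psi/∂a, b follows -∂psi/∂b.
∂psi/∂a = 6(a - 1)(a + 4); at a=0 this is -24, so a increases.
∂psi/∂b = 24(b - 3)(b + 1)(b + 4); at b=5 this is 2592, so b decreases.
a converges to its nearest critical value 1 (a local min of the a-part); b converges to 3. The iterate converges to (1, 3).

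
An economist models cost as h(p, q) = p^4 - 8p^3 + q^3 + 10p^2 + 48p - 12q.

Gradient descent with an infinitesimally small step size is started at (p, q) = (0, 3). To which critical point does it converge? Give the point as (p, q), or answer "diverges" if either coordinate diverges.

(-1, 2)

h is separable, so gradient descent decouples: p follows -∂h/∂p, q follows -∂h/∂q.
∂h/∂p = 4(p - 4)(p - 3)(p + 1); at p=0 this is 48, so p decreases.
∂h/∂q = 3(q - 2)(q + 2); at q=3 this is 15, so q decreases.
p converges to its nearest critical value -1 (a local min of the p-part); q converges to 2. The iterate converges to (-1, 2).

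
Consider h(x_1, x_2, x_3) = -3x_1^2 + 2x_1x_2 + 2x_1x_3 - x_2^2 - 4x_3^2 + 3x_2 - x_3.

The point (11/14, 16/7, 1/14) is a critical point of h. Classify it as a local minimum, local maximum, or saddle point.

local maximum

The Hessian is constant: H = [[-6, 2, 2], [2, -2, 0], [2, 0, -8]].
Leading principal minors: Δ₁ = -6, Δ₂ = 8, Δ₃ = -56.
The minors alternate sign starting negative (−, +, −), so H is negative definite: a local maximum.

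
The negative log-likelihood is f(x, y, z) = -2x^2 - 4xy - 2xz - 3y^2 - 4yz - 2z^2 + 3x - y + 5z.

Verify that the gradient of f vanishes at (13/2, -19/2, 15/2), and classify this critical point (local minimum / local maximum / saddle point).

∇f = (-4x - 4y - 2z + 3, -4x - 6y - 4z - 1, -2x - 4y - 4z + 5); substituting (13/2, -19/2, 15/2) gives ∇f = (0, 0, 0), so (13/2, -19/2, 15/2) is indeed a critical point.
The Hessian is constant: H = [[-4, -4, -2], [-4, -6, -4], [-2, -4, -4]].
Leading principal minors: Δ₁ = -4, Δ₂ = 8, Δ₃ = -8.
The minors alternate sign starting negative (−, +, −), so H is negative definite: a local maximum.

local maximum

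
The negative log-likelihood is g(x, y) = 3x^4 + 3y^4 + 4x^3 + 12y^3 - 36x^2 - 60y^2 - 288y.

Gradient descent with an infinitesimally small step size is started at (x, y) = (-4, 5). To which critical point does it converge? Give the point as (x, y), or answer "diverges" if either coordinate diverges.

(-3, 3)

g is separable, so gradient descent decouples: x follows -∂g/∂x, y follows -∂g/∂y.
∂g/∂x = 12x(x - 2)(x + 3); at x=-4 this is -288, so x increases.
∂g/∂y = 12(y - 3)(y + 2)(y + 4); at y=5 this is 1512, so y decreases.
x converges to its nearest critical value -3 (a local min of the x-part); y converges to 3. The iterate converges to (-3, 3).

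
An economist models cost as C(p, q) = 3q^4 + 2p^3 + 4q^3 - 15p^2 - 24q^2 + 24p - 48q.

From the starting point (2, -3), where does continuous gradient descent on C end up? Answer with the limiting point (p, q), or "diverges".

C is separable, so gradient descent decouples: p follows -∂C/∂p, q follows -∂C/∂q.
∂C/∂p = 6(p - 4)(p - 1); at p=2 this is -12, so p increases.
∂C/∂q = 12(q - 2)(q + 1)(q + 2); at q=-3 this is -120, so q increases.
p converges to its nearest critical value 4 (a local min of the p-part); q converges to -2. The iterate converges to (4, -2).

(4, -2)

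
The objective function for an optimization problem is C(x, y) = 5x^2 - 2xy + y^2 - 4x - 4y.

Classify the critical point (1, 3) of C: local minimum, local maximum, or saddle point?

local minimum

The Hessian of C is constant: H = [[10, -2], [-2, 2]].
det(H) = 10·2 − (-2)² = 16.
det(H) > 0 and tr(H) = 12 > 0, so H is positive definite and the point is a local minimum.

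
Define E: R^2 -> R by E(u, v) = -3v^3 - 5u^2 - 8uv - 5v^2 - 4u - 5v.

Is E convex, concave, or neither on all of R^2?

The term -3v^3 is cubic, so the Hessian is not constant.
∂²E/∂v² = -18v - 10, which takes both signs as v varies (negative for sufficiently large v). A diagonal entry of the Hessian changing sign means the Hessian is neither positive- nor negative-semidefinite on all of R^2.

neither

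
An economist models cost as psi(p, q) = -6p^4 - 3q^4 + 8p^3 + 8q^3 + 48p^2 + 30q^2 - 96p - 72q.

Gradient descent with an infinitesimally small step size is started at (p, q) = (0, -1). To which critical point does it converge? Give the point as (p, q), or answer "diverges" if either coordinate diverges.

psi is separable, so gradient descent decouples: p follows -∂psi/∂p, q follows -∂psi/∂q.
∂psi/∂p = -24(p - 2)(p - 1)(p + 2); at p=0 this is -96, so p increases.
∂psi/∂q = -12(q - 3)(q - 1)(q + 2); at q=-1 this is -96, so q increases.
p converges to its nearest critical value 1 (a local min of the p-part); q converges to 1. The iterate converges to (1, 1).

(1, 1)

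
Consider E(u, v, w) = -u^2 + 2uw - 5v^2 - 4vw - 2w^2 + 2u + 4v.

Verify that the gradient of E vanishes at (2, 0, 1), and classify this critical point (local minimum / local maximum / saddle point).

∇E = (-2u + 2w + 2, -10v - 4w + 4, 2u - 4v - 4w); substituting (2, 0, 1) gives ∇E = (0, 0, 0), so (2, 0, 1) is indeed a critical point.
The Hessian is constant: H = [[-2, 0, 2], [0, -10, -4], [2, -4, -4]].
Leading principal minors: Δ₁ = -2, Δ₂ = 20, Δ₃ = -8.
The minors alternate sign starting negative (−, +, −), so H is negative definite: a local maximum.

local maximum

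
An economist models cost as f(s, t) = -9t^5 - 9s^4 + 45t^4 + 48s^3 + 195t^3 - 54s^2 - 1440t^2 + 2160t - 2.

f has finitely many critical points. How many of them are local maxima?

f separates as a function of s plus a function of t, so ∇f=0 decouples.
∂f/∂s = -36s(s - 3)(s - 1) = 0 at s ∈ {0, 1, 3}; ∂f/∂t = -45(t - 4)(t - 3)(t - 1)(t + 4) = 0 at t ∈ {-4, 1, 3, 4}.
The Hessian is diagonal: diag(f_ss, f_tt). Second derivatives: f_ss(0)=-108, f_ss(1)=72, f_ss(3)=-216; f_tt(-4)=12600, f_tt(1)=-1350, f_tt(3)=630, f_tt(4)=-1080.
Local maxima occur where both diagonal entries negative: (0, 1), (0, 4), (3, 1), (3, 4). Count: 4.

4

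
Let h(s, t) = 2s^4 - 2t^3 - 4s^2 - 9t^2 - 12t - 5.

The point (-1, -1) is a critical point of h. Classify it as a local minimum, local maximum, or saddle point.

The mixed partial ∂²h/∂s∂t is 0, so the Hessian at any point is diag(h_ss, h_tt) = diag(8(3s^2 - 1), -6(2t + 3)).
At (-1, -1): H = diag(16, -6).
The eigenvalues have opposite signs, so H is indefinite: a saddle point.

saddle point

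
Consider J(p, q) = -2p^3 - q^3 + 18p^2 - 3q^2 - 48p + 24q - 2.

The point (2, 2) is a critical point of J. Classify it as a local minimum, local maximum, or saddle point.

The mixed partial ∂²J/∂p∂q is 0, so the Hessian at any point is diag(J_pp, J_qq) = diag(12(-p + 3), -6(q + 1)).
At (2, 2): H = diag(12, -18).
The eigenvalues have opposite signs, so H is indefinite: a saddle point.

saddle point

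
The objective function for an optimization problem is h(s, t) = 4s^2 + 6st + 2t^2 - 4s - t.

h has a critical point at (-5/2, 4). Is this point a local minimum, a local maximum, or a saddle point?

saddle point

The Hessian of h is constant: H = [[8, 6], [6, 4]].
det(H) = 8·4 − 6² = -4.
Since det(H) < 0, H is indefinite and the critical point is a saddle point.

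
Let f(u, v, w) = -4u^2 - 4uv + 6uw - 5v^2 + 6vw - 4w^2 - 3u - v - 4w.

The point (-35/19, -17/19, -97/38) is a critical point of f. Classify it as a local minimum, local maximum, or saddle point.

local maximum

The Hessian is constant: H = [[-8, -4, 6], [-4, -10, 6], [6, 6, -8]].
Leading principal minors: Δ₁ = -8, Δ₂ = 64, Δ₃ = -152.
The minors alternate sign starting negative (−, +, −), so H is negative definite: a local maximum.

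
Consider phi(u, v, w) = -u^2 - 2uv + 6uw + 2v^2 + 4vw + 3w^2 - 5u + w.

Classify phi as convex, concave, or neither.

neither

phi is quadratic, so its Hessian is the constant matrix H = [[-2, -2, 6], [-2, 4, 4], [6, 4, 6]].
Leading principal minors: -2, -12, -280.
Neither pattern holds ⇒ H is indefinite ⇒ neither convex nor concave.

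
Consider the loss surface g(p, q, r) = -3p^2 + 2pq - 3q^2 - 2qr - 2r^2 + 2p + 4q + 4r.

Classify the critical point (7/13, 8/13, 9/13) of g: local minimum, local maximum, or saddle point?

local maximum

The Hessian is constant: H = [[-6, 2, 0], [2, -6, -2], [0, -2, -4]].
Leading principal minors: Δ₁ = -6, Δ₂ = 32, Δ₃ = -104.
The minors alternate sign starting negative (−, +, −), so H is negative definite: a local maximum.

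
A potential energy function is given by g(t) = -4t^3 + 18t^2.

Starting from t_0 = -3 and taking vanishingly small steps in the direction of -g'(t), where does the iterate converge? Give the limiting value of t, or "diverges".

g'(t) = -12t(t - 3), so g'(-3) = -216.
Gradient descent moves in the -g' direction, i.e. t is increasing.
The nearest critical point in that direction is t = 0, where g'' = 36 > 0 (a local minimum). The iterate converges there.

0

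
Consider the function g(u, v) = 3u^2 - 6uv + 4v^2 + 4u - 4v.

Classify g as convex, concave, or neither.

g is quadratic, so its Hessian is the constant matrix H = [[6, -6], [-6, 8]].
det(H) = 12, tr(H) = 14.
det(H) > 0 and tr(H) > 0, so H is positive definite everywhere: convex.

convex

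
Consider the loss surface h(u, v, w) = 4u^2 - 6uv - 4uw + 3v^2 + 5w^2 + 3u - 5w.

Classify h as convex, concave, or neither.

h is quadratic, so its Hessian is the constant matrix H = [[8, -6, -4], [-6, 6, 0], [-4, 0, 10]].
Leading principal minors: 8, 12, 24.
All positive ⇒ H ≻ 0 ⇒ convex.

convex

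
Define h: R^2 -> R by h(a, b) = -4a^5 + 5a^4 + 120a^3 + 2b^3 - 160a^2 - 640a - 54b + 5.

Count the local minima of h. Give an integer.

2

h separates as a function of a plus a function of b, so ∇h=0 decouples.
∂h/∂a = -20(a - 4)(a - 2)(a + 1)(a + 4) = 0 at a ∈ {-4, -1, 2, 4}; ∂h/∂b = 6(b - 3)(b + 3) = 0 at b ∈ {-3, 3}.
The Hessian is diagonal: diag(h_aa, h_bb). Second derivatives: h_aa(-4)=2880, h_aa(-1)=-900, h_aa(2)=720, h_aa(4)=-1600; h_bb(-3)=-36, h_bb(3)=36.
Local minima occur where both diagonal entries positive: (-4, 3), (2, 3). Count: 2.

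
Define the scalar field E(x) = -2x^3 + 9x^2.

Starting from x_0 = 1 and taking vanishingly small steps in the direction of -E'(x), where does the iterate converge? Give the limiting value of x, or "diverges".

0

E'(x) = -6x(x - 3), so E'(1) = 12.
Gradient descent moves in the -E' direction, i.e. x is decreasing.
The nearest critical point in that direction is x = 0, where E'' = 18 > 0 (a local minimum). The iterate converges there.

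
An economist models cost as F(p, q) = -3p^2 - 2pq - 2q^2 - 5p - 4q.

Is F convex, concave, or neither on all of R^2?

concave

F is quadratic, so its Hessian is the constant matrix H = [[-6, -2], [-2, -4]].
det(H) = 20, tr(H) = -10.
det(H) > 0 and tr(H) < 0, so H is negative definite everywhere: concave.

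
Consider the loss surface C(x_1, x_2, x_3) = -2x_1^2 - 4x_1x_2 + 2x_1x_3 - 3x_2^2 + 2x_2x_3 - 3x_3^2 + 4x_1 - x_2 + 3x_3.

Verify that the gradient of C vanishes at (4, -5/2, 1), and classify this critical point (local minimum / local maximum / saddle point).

local maximum

∇C = (-4x_1 - 4x_2 + 2x_3 + 4, -4x_1 - 6x_2 + 2x_3 - 1, 2x_1 + 2x_2 - 6x_3 + 3); substituting (4, -5/2, 1) gives ∇C = (0, 0, 0), so (4, -5/2, 1) is indeed a critical point.
The Hessian is constant: H = [[-4, -4, 2], [-4, -6, 2], [2, 2, -6]].
Leading principal minors: Δ₁ = -4, Δ₂ = 8, Δ₃ = -40.
The minors alternate sign starting negative (−, +, −), so H is negative definite: a local maximum.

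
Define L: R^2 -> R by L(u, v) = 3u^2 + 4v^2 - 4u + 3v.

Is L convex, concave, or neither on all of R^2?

L is quadratic, so its Hessian is the constant matrix H = [[6, 0], [0, 8]].
det(H) = 48, tr(H) = 14.
det(H) > 0 and tr(H) > 0, so H is positive definite everywhere: convex.

convex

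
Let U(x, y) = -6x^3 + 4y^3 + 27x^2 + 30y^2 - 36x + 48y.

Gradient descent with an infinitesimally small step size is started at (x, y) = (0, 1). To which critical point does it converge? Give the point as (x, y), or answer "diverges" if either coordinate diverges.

U is separable, so gradient descent decouples: x follows -∂U/∂x, y follows -∂U/∂y.
∂U/∂x = -18(x - 2)(x - 1); at x=0 this is -36, so x increases.
∂U/∂y = 12(y + 1)(y + 4); at y=1 this is 120, so y decreases.
x converges to its nearest critical value 1 (a local min of the x-part); y converges to -1. The iterate converges to (1, -1).

(1, -1)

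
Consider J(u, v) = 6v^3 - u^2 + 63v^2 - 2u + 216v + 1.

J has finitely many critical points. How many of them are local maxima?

J separates as a function of u plus a function of v, so ∇J=0 decouples.
∂J/∂u = -2(u + 1) = 0 at u ∈ {-1}; ∂J/∂v = 18(v + 3)(v + 4) = 0 at v ∈ {-4, -3}.
The Hessian is diagonal: diag(J_uu, J_vv). Second derivatives: J_uu(-1)=-2; J_vv(-4)=-18, J_vv(-3)=18.
Local maxima occur where both diagonal entries negative: (-1, -4). Count: 1.

1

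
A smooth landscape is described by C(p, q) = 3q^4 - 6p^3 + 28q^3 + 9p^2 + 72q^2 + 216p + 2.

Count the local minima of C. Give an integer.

C separates as a function of p plus a function of q, so ∇C=0 decouples.
∂C/∂p = -18(p - 4)(p + 3) = 0 at p ∈ {-3, 4}; ∂C/∂q = 12q(q + 3)(q + 4) = 0 at q ∈ {-4, -3, 0}.
The Hessian is diagonal: diag(C_pp, C_qq). Second derivatives: C_pp(-3)=126, C_pp(4)=-126; C_qq(-4)=48, C_qq(-3)=-36, C_qq(0)=144.
Local minima occur where both diagonal entries positive: (-3, -4), (-3, 0). Count: 2.

2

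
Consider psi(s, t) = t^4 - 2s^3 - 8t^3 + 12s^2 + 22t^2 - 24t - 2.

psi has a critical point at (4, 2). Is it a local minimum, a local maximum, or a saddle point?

local maximum

The mixed partial ∂²psi/∂s∂t is 0, so the Hessian at any point is diag(psi_ss, psi_tt) = diag(12(-s + 2), 4(3t^2 - 12t + 11)).
At (4, 2): H = diag(-24, -4).
Both eigenvalues are negative, so H is negative definite: a local maximum.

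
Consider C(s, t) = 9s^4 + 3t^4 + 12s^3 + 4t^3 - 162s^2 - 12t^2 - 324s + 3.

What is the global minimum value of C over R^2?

-1406

C(s,t) separates as P(s) + Q(t) + 3, so its minimum is min P + min Q + 3.
P'(s) = 36(s - 3)(s + 1)(s + 3) vanishes at s ∈ {-3, -1, 3}; Q'(t) = 12t(t - 1)(t + 2) vanishes at t ∈ {-2, 0, 1}.
Local minima of P (where P''>0): P(-3)=-81, P(3)=-1377. Local minima of Q: Q(-2)=-32, Q(1)=-5.
So the global minimum of C is P(3) + Q(-2) + 3 = -1377 − 32 + 3 = -1406, attained at (3, -2).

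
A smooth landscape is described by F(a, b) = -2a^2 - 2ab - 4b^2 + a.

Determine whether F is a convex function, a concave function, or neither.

F is quadratic, so its Hessian is the constant matrix H = [[-4, -2], [-2, -8]].
det(H) = 28, tr(H) = -12.
det(H) > 0 and tr(H) < 0, so H is negative definite everywhere: concave.

concave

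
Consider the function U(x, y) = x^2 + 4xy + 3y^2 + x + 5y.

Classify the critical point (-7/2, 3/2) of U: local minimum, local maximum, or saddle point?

The Hessian of U is constant: H = [[2, 4], [4, 6]].
det(H) = 2·6 − 4² = -4.
Since det(H) < 0, H is indefinite and the critical point is a saddle point.

saddle point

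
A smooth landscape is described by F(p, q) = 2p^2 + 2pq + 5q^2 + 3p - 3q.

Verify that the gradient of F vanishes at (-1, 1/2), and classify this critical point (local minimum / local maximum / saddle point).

local minimum

∇F = (4p + 2q + 3, 2p + 10q - 3); substituting (-1, 1/2) gives ∇F = (0, 0), so (-1, 1/2) is indeed a critical point.
The Hessian of F is constant: H = [[4, 2], [2, 10]].
det(H) = 4·10 − 2² = 36.
det(H) > 0 and tr(H) = 14 > 0, so H is positive definite and the point is a local minimum.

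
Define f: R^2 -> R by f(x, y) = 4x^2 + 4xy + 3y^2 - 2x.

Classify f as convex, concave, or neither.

f is quadratic, so its Hessian is the constant matrix H = [[8, 4], [4, 6]].
det(H) = 32, tr(H) = 14.
det(H) > 0 and tr(H) > 0, so H is positive definite everywhere: convex.

convex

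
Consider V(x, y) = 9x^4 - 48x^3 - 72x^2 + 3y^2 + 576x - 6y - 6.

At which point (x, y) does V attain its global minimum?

(-2, 1)

V(x,y) separates as P(x) + Q(y) − 6, so its minimum is min P + min Q − 6.
P'(x) = 36(x - 4)(x - 2)(x + 2) vanishes at x ∈ {-2, 2, 4}; Q'(y) = 6y - 6 vanishes at y ∈ {1}.
Local minima of P (where P''>0): P(-2)=-912, P(4)=384. Local minima of Q: Q(1)=-3.
So the global minimum of V is P(-2) + Q(1) − 6 = -912 − 3 − 6 = -921, attained at (-2, 1).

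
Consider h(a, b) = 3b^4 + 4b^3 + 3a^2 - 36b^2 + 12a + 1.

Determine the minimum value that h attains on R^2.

-200

h(a,b) separates as P(a) + Q(b) + 1, so its minimum is min P + min Q + 1.
P'(a) = 6a + 12 vanishes at a ∈ {-2}; Q'(b) = 12b(b - 2)(b + 3) vanishes at b ∈ {-3, 0, 2}.
Local minima of P (where P''>0): P(-2)=-12. Local minima of Q: Q(-3)=-189, Q(2)=-64.
So the global minimum of h is P(-2) + Q(-3) + 1 = -12 − 189 + 1 = -200, attained at (-2, -3).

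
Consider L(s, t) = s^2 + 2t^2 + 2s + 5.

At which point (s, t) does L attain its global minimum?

L(s,t) separates as P(s) + Q(t) + 5, so its minimum is min P + min Q + 5.
P'(s) = 2s + 2 vanishes at s ∈ {-1}; Q'(t) = 4t vanishes at t ∈ {0}.
Local minima of P (where P''>0): P(-1)=-1. Local minima of Q: Q(0)=0.
So the global minimum of L is P(-1) + Q(0) + 5 = -1 + 0 + 5 = 4, attained at (-1, 0).

(-1, 0)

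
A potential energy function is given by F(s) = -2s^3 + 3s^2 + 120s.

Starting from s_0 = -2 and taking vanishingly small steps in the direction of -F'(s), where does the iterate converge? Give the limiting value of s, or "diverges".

-4

F'(s) = -6(s - 5)(s + 4), so F'(-2) = 84.
Gradient descent moves in the -F' direction, i.e. s is decreasing.
The nearest critical point in that direction is s = -4, where F'' = 54 > 0 (a local minimum). The iterate converges there.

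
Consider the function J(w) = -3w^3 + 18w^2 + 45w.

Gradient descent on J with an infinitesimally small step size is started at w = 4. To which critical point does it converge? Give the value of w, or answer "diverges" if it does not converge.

J'(w) = -9(w - 5)(w + 1), so J'(4) = 45.
Gradient descent moves in the -J' direction, i.e. w is decreasing.
The nearest critical point in that direction is w = -1, where J'' = 54 > 0 (a local minimum). The iterate converges there.

-1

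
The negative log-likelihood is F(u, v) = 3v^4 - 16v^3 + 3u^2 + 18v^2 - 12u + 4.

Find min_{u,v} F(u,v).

-35

F(u,v) separates as P(u) + Q(v) + 4, so its minimum is min P + min Q + 4.
P'(u) = 6u - 12 vanishes at u ∈ {2}; Q'(v) = 12v(v - 3)(v - 1) vanishes at v ∈ {0, 1, 3}.
Local minima of P (where P''>0): P(2)=-12. Local minima of Q: Q(0)=0, Q(3)=-27.
So the global minimum of F is P(2) + Q(3) + 4 = -12 − 27 + 4 = -35, attained at (2, 3).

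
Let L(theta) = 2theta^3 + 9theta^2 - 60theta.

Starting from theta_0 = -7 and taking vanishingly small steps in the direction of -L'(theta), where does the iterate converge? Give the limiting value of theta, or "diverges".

diverges

L'(theta) = 6(theta - 2)(theta + 5), so L'(-7) = 108.
Gradient descent moves in the -L' direction, i.e. theta is decreasing.
There is no critical point below theta=-7, and L' keeps the same sign, so the iterate runs off to −∞.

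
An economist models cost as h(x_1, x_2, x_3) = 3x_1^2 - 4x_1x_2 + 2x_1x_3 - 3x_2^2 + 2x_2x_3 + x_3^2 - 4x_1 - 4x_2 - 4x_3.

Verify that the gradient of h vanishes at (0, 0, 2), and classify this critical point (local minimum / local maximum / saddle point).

saddle point

∇h = (6x_1 - 4x_2 + 2x_3 - 4, -4x_1 - 6x_2 + 2x_3 - 4, 2x_1 + 2x_2 + 2x_3 - 4); substituting (0, 0, 2) gives ∇h = (0, 0, 0), so (0, 0, 2) is indeed a critical point.
The Hessian is constant: H = [[6, -4, 2], [-4, -6, 2], [2, 2, 2]].
Leading principal minors: Δ₁ = 6, Δ₂ = -52, Δ₃ = -136.
The minors fit neither the all-positive nor the alternating-sign pattern, so H is indefinite: a saddle point.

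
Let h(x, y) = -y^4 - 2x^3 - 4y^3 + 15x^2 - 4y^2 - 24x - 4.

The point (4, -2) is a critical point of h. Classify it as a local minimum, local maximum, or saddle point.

local maximum

The mixed partial ∂²h/∂x∂y is 0, so the Hessian at any point is diag(h_xx, h_yy) = diag(6(-2x + 5), -4(3y^2 + 6y + 2)).
At (4, -2): H = diag(-18, -8).
Both eigenvalues are negative, so H is negative definite: a local maximum.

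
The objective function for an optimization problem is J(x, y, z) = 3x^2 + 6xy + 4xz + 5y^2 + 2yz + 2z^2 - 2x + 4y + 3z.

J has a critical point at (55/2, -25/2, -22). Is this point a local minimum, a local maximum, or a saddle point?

The Hessian is constant: H = [[6, 6, 4], [6, 10, 2], [4, 2, 4]].
Leading principal minors: Δ₁ = 6, Δ₂ = 24, Δ₃ = 8.
All leading minors are positive, so H is positive definite: a local minimum.

local minimum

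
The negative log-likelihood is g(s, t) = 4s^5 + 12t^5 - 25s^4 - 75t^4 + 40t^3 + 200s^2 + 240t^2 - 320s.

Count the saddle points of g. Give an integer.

g separates as a function of s plus a function of t, so ∇g=0 decouples.
∂g/∂s = 20(s - 4)(s - 2)(s - 1)(s + 2) = 0 at s ∈ {-2, 1, 2, 4}; ∂g/∂t = 60t(t - 4)(t - 2)(t + 1) = 0 at t ∈ {-1, 0, 2, 4}.
The Hessian is diagonal: diag(g_ss, g_tt). Second derivatives: g_ss(-2)=-1440, g_ss(1)=180, g_ss(2)=-160, g_ss(4)=720; g_tt(-1)=-900, g_tt(0)=480, g_tt(2)=-720, g_tt(4)=2400.
Saddle points occur where the two diagonal entries have opposite signs: (-2, 0), (-2, 4), (1, -1), (1, 2), (2, 0), (2, 4), (4, -1), (4, 2). Count: 8.

8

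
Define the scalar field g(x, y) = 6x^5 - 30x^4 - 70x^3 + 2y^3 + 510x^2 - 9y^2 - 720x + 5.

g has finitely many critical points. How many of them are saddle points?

g separates as a function of x plus a function of y, so ∇g=0 decouples.
∂g/∂x = 30(x - 4)(x - 2)(x - 1)(x + 3) = 0 at x ∈ {-3, 1, 2, 4}; ∂g/∂y = 6y(y - 3) = 0 at y ∈ {0, 3}.
The Hessian is diagonal: diag(g_xx, g_yy). Second derivatives: g_xx(-3)=-4200, g_xx(1)=360, g_xx(2)=-300, g_xx(4)=1260; g_yy(0)=-18, g_yy(3)=18.
Saddle points occur where the two diagonal entries have opposite signs: (-3, 3), (1, 0), (2, 3), (4, 0). Count: 4.

4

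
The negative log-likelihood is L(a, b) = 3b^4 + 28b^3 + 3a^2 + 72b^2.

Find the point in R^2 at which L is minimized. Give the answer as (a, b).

L(a,b) separates as P(a) + Q(b), so its minimum is min P + min Q.
P'(a) = 6a vanishes at a ∈ {0}; Q'(b) = 12b(b + 3)(b + 4) vanishes at b ∈ {-4, -3, 0}.
Local minima of P (where P''>0): P(0)=0. Local minima of Q: Q(-4)=128, Q(0)=0.
So the global minimum of L is P(0) + Q(0) = 0 + 0 = 0, attained at (0, 0).

(0, 0)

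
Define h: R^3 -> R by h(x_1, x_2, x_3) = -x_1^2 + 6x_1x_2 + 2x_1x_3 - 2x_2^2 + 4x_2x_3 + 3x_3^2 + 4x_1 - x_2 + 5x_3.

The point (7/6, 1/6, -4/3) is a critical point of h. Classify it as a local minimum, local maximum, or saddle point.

saddle point

The Hessian is constant: H = [[-2, 6, 2], [6, -4, 4], [2, 4, 6]].
Leading principal minors: Δ₁ = -2, Δ₂ = -28, Δ₃ = -24.
The minors fit neither the all-positive nor the alternating-sign pattern, so H is indefinite: a saddle point.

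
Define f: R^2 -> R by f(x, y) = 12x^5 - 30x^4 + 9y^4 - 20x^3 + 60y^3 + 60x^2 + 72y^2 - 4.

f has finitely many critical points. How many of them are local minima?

f separates as a function of x plus a function of y, so ∇f=0 decouples.
∂f/∂x = 60x(x - 2)(x - 1)(x + 1) = 0 at x ∈ {-1, 0, 1, 2}; ∂f/∂y = 36y(y + 1)(y + 4) = 0 at y ∈ {-4, -1, 0}.
The Hessian is diagonal: diag(f_xx, f_yy). Second derivatives: f_xx(-1)=-360, f_xx(0)=120, f_xx(1)=-120, f_xx(2)=360; f_yy(-4)=432, f_yy(-1)=-108, f_yy(0)=144.
Local minima occur where both diagonal entries positive: (0, -4), (0, 0), (2, -4), (2, 0). Count: 4.

4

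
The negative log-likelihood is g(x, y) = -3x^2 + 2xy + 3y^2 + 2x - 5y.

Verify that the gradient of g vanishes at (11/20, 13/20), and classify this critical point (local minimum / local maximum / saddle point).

∇g = (-6x + 2y + 2, 2x + 6y - 5); substituting (11/20, 13/20) gives ∇g = (0, 0), so (11/20, 13/20) is indeed a critical point.
The Hessian of g is constant: H = [[-6, 2], [2, 6]].
det(H) = (-6)·6 − 2² = -40.
Since det(H) < 0, H is indefinite and the critical point is a saddle point.

saddle point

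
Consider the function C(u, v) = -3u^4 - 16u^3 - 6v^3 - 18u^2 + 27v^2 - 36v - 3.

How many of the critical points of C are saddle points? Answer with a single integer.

3

C separates as a function of u plus a function of v, so ∇C=0 decouples.
∂C/∂u = -12u(u + 1)(u + 3) = 0 at u ∈ {-3, -1, 0}; ∂C/∂v = -18(v - 2)(v - 1) = 0 at v ∈ {1, 2}.
The Hessian is diagonal: diag(C_uu, C_vv). Second derivatives: C_uu(-3)=-72, C_uu(-1)=24, C_uu(0)=-36; C_vv(1)=18, C_vv(2)=-18.
Saddle points occur where the two diagonal entries have opposite signs: (-3, 1), (-1, 2), (0, 1). Count: 3.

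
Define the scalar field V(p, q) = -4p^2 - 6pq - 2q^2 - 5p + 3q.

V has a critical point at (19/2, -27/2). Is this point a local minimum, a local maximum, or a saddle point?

The Hessian of V is constant: H = [[-8, -6], [-6, -4]].
det(H) = (-8)·(-4) − (-6)² = -4.
Since det(H) < 0, H is indefinite and the critical point is a saddle point.

saddle point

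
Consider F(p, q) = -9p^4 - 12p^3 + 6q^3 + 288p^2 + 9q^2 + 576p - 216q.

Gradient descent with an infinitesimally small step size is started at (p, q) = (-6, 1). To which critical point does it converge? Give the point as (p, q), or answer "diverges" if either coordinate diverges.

diverges

F is separable, so gradient descent decouples: p follows -∂F/∂p, q follows -∂F/∂q.
∂F/∂p = -36(p - 4)(p + 1)(p + 4); at p=-6 this is 3600, so p decreases.
∂F/∂q = 18(q - 3)(q + 4); at q=1 this is -180, so q increases.
The p-coordinate has no critical point in that direction and runs off to infinity.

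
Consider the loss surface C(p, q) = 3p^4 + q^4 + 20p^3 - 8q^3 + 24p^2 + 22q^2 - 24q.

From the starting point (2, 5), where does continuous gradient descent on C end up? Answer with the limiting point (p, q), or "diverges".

C is separable, so gradient descent decouples: p follows -∂C/∂p, q follows -∂C/∂q.
∂C/∂p = 12p(p + 1)(p + 4); at p=2 this is 432, so p decreases.
∂C/∂q = 4(q - 3)(q - 2)(q - 1); at q=5 this is 96, so q decreases.
p converges to its nearest critical value 0 (a local min of the p-part); q converges to 3. The iterate converges to (0, 3).

(0, 3)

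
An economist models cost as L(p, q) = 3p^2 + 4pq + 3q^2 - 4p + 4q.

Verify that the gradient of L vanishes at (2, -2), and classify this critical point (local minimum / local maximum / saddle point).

local minimum

∇L = (6p + 4q - 4, 4p + 6q + 4); substituting (2, -2) gives ∇L = (0, 0), so (2, -2) is indeed a critical point.
The Hessian of L is constant: H = [[6, 4], [4, 6]].
det(H) = 6·6 − 4² = 20.
det(H) > 0 and tr(H) = 12 > 0, so H is positive definite and the point is a local minimum.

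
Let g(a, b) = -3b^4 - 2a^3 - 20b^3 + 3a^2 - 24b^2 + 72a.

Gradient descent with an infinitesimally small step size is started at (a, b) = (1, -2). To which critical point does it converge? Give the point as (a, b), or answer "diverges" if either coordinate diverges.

g is separable, so gradient descent decouples: a follows -∂g/∂a, b follows -∂g/∂b.
∂g/∂a = -6(a - 4)(a + 3); at a=1 this is 72, so a decreases.
∂g/∂b = -12b(b + 1)(b + 4); at b=-2 this is -48, so b increases.
a converges to its nearest critical value -3 (a local min of the a-part); b converges to -1. The iterate converges to (-3, -1).

(-3, -1)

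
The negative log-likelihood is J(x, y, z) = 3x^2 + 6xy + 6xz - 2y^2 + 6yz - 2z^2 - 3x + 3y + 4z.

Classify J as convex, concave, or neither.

neither

J is quadratic, so its Hessian is the constant matrix H = [[6, 6, 6], [6, -4, 6], [6, 6, -4]].
Leading principal minors: 6, -60, 600.
Neither pattern holds ⇒ H is indefinite ⇒ neither convex nor concave.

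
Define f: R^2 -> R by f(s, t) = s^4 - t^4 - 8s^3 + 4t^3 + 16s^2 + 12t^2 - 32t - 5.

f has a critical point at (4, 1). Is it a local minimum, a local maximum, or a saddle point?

The mixed partial ∂²f/∂s∂t is 0, so the Hessian at any point is diag(f_ss, f_tt) = diag(4(3s^2 - 12s + 8), 12(-t^2 + 2t + 2)).
At (4, 1): H = diag(32, 36).
Both eigenvalues are positive, so H is positive definite: a local minimum.

local minimum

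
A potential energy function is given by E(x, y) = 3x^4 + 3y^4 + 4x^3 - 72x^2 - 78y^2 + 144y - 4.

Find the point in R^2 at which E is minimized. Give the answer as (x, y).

E(x,y) separates as P(x) + Q(y) − 4, so its minimum is min P + min Q − 4.
P'(x) = 12x(x - 3)(x + 4) vanishes at x ∈ {-4, 0, 3}; Q'(y) = 12(y - 3)(y - 1)(y + 4) vanishes at y ∈ {-4, 1, 3}.
Local minima of P (where P''>0): P(-4)=-640, P(3)=-297. Local minima of Q: Q(-4)=-1056, Q(3)=-27.
So the global minimum of E is P(-4) + Q(-4) − 4 = -640 − 1056 − 4 = -1700, attained at (-4, -4).

(-4, -4)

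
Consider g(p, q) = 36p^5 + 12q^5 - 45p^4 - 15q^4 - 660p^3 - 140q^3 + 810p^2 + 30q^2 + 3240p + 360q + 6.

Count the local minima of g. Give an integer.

4

g separates as a function of p plus a function of q, so ∇g=0 decouples.
∂g/∂p = 180(p - 3)(p - 2)(p + 1)(p + 3) = 0 at p ∈ {-3, -1, 2, 3}; ∂g/∂q = 60(q - 3)(q - 1)(q + 1)(q + 2) = 0 at q ∈ {-2, -1, 1, 3}.
The Hessian is diagonal: diag(g_pp, g_qq). Second derivatives: g_pp(-3)=-10800, g_pp(-1)=4320, g_pp(2)=-2700, g_pp(3)=4320; g_qq(-2)=-900, g_qq(-1)=480, g_qq(1)=-720, g_qq(3)=2400.
Local minima occur where both diagonal entries positive: (-1, -1), (-1, 3), (3, -1), (3, 3). Count: 4.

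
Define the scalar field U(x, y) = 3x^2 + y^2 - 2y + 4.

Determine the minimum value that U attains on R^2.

3

U(x,y) separates as P(x) + Q(y) + 4, so its minimum is min P + min Q + 4.
P'(x) = 6x vanishes at x ∈ {0}; Q'(y) = 2y - 2 vanishes at y ∈ {1}.
Local minima of P (where P''>0): P(0)=0. Local minima of Q: Q(1)=-1.
So the global minimum of U is P(0) + Q(1) + 4 = 0 − 1 + 4 = 3, attained at (0, 1).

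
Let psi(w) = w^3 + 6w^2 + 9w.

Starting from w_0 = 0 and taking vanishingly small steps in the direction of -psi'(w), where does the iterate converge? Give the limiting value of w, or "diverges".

-1

psi'(w) = 3(w + 1)(w + 3), so psi'(0) = 9.
Gradient descent moves in the -psi' direction, i.e. w is decreasing.
The nearest critical point in that direction is w = -1, where psi'' = 6 > 0 (a local minimum). The iterate converges there.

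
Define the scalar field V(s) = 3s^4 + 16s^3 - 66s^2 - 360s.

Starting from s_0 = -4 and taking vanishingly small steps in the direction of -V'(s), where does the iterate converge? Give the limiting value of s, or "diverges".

-5

V'(s) = 12(s - 3)(s + 2)(s + 5), so V'(-4) = 168.
Gradient descent moves in the -V' direction, i.e. s is decreasing.
The nearest critical point in that direction is s = -5, where V'' = 288 > 0 (a local minimum). The iterate converges there.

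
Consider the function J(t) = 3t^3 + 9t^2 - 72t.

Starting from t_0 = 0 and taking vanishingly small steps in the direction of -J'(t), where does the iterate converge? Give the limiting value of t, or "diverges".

2

J'(t) = 9(t - 2)(t + 4), so J'(0) = -72.
Gradient descent moves in the -J' direction, i.e. t is increasing.
The nearest critical point in that direction is t = 2, where J'' = 54 > 0 (a local minimum). The iterate converges there.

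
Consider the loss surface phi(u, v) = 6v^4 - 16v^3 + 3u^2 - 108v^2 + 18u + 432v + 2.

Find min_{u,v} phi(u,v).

-1375

phi(u,v) separates as P(u) + Q(v) + 2, so its minimum is min P + min Q + 2.
P'(u) = 6u + 18 vanishes at u ∈ {-3}; Q'(v) = 24(v - 3)(v - 2)(v + 3) vanishes at v ∈ {-3, 2, 3}.
Local minima of P (where P''>0): P(-3)=-27. Local minima of Q: Q(-3)=-1350, Q(3)=378.
So the global minimum of phi is P(-3) + Q(-3) + 2 = -27 − 1350 + 2 = -1375, attained at (-3, -3).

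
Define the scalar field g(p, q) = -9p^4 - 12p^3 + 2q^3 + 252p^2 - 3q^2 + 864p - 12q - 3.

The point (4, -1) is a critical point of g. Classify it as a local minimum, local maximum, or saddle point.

The mixed partial ∂²g/∂p∂q is 0, so the Hessian at any point is diag(g_pp, g_qq) = diag(36(-3p^2 - 2p + 14), 6(2q - 1)).
At (4, -1): H = diag(-1512, -18).
Both eigenvalues are negative, so H is negative definite: a local maximum.

local maximum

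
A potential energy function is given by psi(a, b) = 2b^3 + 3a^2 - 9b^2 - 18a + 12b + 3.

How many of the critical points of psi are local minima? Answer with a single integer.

1

psi separates as a function of a plus a function of b, so ∇psi=0 decouples.
∂psi/∂a = 6(a - 3) = 0 at a ∈ {3}; ∂psi/∂b = 6(b - 2)(b - 1) = 0 at b ∈ {1, 2}.
The Hessian is diagonal: diag(psi_aa, psi_bb). Second derivatives: psi_aa(3)=6; psi_bb(1)=-6, psi_bb(2)=6.
Local minima occur where both diagonal entries positive: (3, 2). Count: 1.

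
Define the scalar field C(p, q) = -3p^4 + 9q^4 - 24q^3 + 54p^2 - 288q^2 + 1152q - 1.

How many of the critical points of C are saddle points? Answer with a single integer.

C separates as a function of p plus a function of q, so ∇C=0 decouples.
∂C/∂p = -12p(p - 3)(p + 3) = 0 at p ∈ {-3, 0, 3}; ∂C/∂q = 36(q - 4)(q - 2)(q + 4) = 0 at q ∈ {-4, 2, 4}.
The Hessian is diagonal: diag(C_pp, C_qq). Second derivatives: C_pp(-3)=-216, C_pp(0)=108, C_pp(3)=-216; C_qq(-4)=1728, C_qq(2)=-432, C_qq(4)=576.
Saddle points occur where the two diagonal entries have opposite signs: (-3, -4), (-3, 4), (0, 2), (3, -4), (3, 4). Count: 5.

5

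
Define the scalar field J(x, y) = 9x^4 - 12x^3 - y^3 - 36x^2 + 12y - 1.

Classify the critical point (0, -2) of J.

saddle point

The mixed partial ∂²J/∂x∂y is 0, so the Hessian at any point is diag(J_xx, J_yy) = diag(36(3x^2 - 2x - 2), -6y).
At (0, -2): H = diag(-72, 12).
The eigenvalues have opposite signs, so H is indefinite: a saddle point.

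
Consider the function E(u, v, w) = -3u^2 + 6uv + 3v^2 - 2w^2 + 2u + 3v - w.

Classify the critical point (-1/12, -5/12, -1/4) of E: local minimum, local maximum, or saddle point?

The Hessian is constant: H = [[-6, 6, 0], [6, 6, 0], [0, 0, -4]].
Leading principal minors: Δ₁ = -6, Δ₂ = -72, Δ₃ = 288.
The minors fit neither the all-positive nor the alternating-sign pattern, so H is indefinite: a saddle point.

saddle point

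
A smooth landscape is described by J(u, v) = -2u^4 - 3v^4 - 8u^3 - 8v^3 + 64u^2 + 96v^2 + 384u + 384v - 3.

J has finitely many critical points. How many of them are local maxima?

4

J separates as a function of u plus a function of v, so ∇J=0 decouples.
∂J/∂u = -8(u - 4)(u + 3)(u + 4) = 0 at u ∈ {-4, -3, 4}; ∂J/∂v = -12(v - 4)(v + 2)(v + 4) = 0 at v ∈ {-4, -2, 4}.
The Hessian is diagonal: diag(J_uu, J_vv). Second derivatives: J_uu(-4)=-64, J_uu(-3)=56, J_uu(4)=-448; J_vv(-4)=-192, J_vv(-2)=144, J_vv(4)=-576.
Local maxima occur where both diagonal entries negative: (-4, -4), (-4, 4), (4, -4), (4, 4). Count: 4.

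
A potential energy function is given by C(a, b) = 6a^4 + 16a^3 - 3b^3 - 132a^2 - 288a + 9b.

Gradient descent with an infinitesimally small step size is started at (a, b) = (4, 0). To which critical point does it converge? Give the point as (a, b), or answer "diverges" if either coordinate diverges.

C is separable, so gradient descent decouples: a follows -∂C/∂a, b follows -∂C/∂b.
∂C/∂a = 24(a - 3)(a + 1)(a + 4); at a=4 this is 960, so a decreases.
∂C/∂b = -9(b - 1)(b + 1); at b=0 this is 9, so b decreases.
a converges to its nearest critical value 3 (a local min of the a-part); b converges to -1. The iterate converges to (3, -1).

(3, -1)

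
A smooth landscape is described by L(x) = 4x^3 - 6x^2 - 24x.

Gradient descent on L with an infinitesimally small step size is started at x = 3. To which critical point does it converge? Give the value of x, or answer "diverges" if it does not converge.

2

L'(x) = 12(x - 2)(x + 1), so L'(3) = 48.
Gradient descent moves in the -L' direction, i.e. x is decreasing.
The nearest critical point in that direction is x = 2, where L'' = 36 > 0 (a local minimum). The iterate converges there.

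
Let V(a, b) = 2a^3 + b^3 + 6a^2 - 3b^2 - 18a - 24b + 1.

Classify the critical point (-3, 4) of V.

saddle point

The mixed partial ∂²V/∂a∂b is 0, so the Hessian at any point is diag(V_aa, V_bb) = diag(12(a + 1), 6(b - 1)).
At (-3, 4): H = diag(-24, 18).
The eigenvalues have opposite signs, so H is indefinite: a saddle point.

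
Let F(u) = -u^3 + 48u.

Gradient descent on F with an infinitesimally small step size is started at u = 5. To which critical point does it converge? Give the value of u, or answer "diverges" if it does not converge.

F'(u) = -3(u - 4)(u + 4), so F'(5) = -27.
Gradient descent moves in the -F' direction, i.e. u is increasing.
There is no critical point above u=5, and F' keeps the same sign, so the iterate runs off to +∞.

diverges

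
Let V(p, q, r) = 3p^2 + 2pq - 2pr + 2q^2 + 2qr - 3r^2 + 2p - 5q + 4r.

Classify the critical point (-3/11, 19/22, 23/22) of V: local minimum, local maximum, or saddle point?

saddle point

The Hessian is constant: H = [[6, 2, -2], [2, 4, 2], [-2, 2, -6]].
Leading principal minors: Δ₁ = 6, Δ₂ = 20, Δ₃ = -176.
The minors fit neither the all-positive nor the alternating-sign pattern, so H is indefinite: a saddle point.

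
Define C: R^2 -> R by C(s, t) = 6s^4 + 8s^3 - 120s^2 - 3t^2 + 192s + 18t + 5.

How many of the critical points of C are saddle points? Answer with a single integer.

C separates as a function of s plus a function of t, so ∇C=0 decouples.
∂C/∂s = 24(s - 2)(s - 1)(s + 4) = 0 at s ∈ {-4, 1, 2}; ∂C/∂t = -6(t - 3) = 0 at t ∈ {3}.
The Hessian is diagonal: diag(C_ss, C_tt). Second derivatives: C_ss(-4)=720, C_ss(1)=-120, C_ss(2)=144; C_tt(3)=-6.
Saddle points occur where the two diagonal entries have opposite signs: (-4, 3), (2, 3). Count: 2.

2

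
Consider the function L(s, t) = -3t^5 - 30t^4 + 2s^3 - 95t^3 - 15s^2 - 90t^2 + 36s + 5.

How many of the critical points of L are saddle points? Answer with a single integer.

4

L separates as a function of s plus a function of t, so ∇L=0 decouples.
∂L/∂s = 6(s - 3)(s - 2) = 0 at s ∈ {2, 3}; ∂L/∂t = -15t(t + 1)(t + 3)(t + 4) = 0 at t ∈ {-4, -3, -1, 0}.
The Hessian is diagonal: diag(L_ss, L_tt). Second derivatives: L_ss(2)=-6, L_ss(3)=6; L_tt(-4)=180, L_tt(-3)=-90, L_tt(-1)=90, L_tt(0)=-180.
Saddle points occur where the two diagonal entries have opposite signs: (2, -4), (2, -1), (3, -3), (3, 0). Count: 4.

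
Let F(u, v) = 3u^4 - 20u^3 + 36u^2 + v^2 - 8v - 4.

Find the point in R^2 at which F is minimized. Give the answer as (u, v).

(0, 4)

F(u,v) separates as P(u) + Q(v) − 4, so its minimum is min P + min Q − 4.
P'(u) = 12u(u - 3)(u - 2) vanishes at u ∈ {0, 2, 3}; Q'(v) = 2v - 8 vanishes at v ∈ {4}.
Local minima of P (where P''>0): P(0)=0, P(3)=27. Local minima of Q: Q(4)=-16.
So the global minimum of F is P(0) + Q(4) − 4 = 0 − 16 − 4 = -20, attained at (0, 4).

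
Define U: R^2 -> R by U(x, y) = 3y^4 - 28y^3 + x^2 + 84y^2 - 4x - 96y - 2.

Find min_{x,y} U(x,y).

U(x,y) separates as P(x) + Q(y) − 2, so its minimum is min P + min Q − 2.
P'(x) = 2x - 4 vanishes at x ∈ {2}; Q'(y) = 12(y - 4)(y - 2)(y - 1) vanishes at y ∈ {1, 2, 4}.
Local minima of P (where P''>0): P(2)=-4. Local minima of Q: Q(1)=-37, Q(4)=-64.
So the global minimum of U is P(2) + Q(4) − 2 = -4 − 64 − 2 = -70, attained at (2, 4).

-70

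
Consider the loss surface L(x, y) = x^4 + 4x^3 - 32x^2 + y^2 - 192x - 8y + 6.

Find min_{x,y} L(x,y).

L(x,y) separates as P(x) + Q(y) + 6, so its minimum is min P + min Q + 6.
P'(x) = 4(x - 4)(x + 3)(x + 4) vanishes at x ∈ {-4, -3, 4}; Q'(y) = 2y - 8 vanishes at y ∈ {4}.
Local minima of P (where P''>0): P(-4)=256, P(4)=-768. Local minima of Q: Q(4)=-16.
So the global minimum of L is P(4) + Q(4) + 6 = -768 − 16 + 6 = -778, attained at (4, 4).

-778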